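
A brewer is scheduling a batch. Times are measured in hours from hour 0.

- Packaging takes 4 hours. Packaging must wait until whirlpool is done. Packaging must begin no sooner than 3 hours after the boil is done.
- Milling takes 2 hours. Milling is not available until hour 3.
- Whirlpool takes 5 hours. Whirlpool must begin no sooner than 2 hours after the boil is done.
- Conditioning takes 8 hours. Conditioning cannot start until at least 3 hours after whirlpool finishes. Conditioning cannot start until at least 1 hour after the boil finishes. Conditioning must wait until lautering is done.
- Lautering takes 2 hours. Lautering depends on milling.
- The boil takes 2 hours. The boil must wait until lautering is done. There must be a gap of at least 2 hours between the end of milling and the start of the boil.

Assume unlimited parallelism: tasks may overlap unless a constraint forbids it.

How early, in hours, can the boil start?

7

Milling waits on its own release at hour 3, so it starts at hour 3 and finishes at 3 + 2 = hour 5.
Lautering cannot begin until milling (finishes hour 5). It runs from hour 5 to 5 + 2 = hour 7.
The boil waits on lautering (finishes hour 7); milling (finishes hour 5, plus 2-hour gap → hour 7). The latest of these is hour 7, which is the earliest the boil can start.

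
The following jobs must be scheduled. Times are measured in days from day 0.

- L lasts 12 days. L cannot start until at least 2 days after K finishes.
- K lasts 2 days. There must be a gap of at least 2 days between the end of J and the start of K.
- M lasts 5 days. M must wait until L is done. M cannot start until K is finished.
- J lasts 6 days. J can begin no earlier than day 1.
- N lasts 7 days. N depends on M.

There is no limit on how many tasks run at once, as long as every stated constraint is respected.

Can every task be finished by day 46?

Yes

J waits on its own release at day 1, so it starts at day 1 and finishes at 1 + 6 = day 7.
K cannot begin until J (finishes day 7, plus 2-day gap → day 9). It runs from day 9 to 9 + 2 = day 11.
After K (finishes day 11, plus 2-day gap → day 13), L can start at day 13 and finishes at day 25.
M needs all of L (finishes day 25); K (finishes day 11). That puts its earliest start at day 25; it finishes at 25 + 5 = day 30.
N waits on M (finishes day 30), so it starts at day 30 and finishes at 30 + 7 = day 37.
Every task is finished by day 37, which is no later than the deadline of 46, so the schedule is feasible.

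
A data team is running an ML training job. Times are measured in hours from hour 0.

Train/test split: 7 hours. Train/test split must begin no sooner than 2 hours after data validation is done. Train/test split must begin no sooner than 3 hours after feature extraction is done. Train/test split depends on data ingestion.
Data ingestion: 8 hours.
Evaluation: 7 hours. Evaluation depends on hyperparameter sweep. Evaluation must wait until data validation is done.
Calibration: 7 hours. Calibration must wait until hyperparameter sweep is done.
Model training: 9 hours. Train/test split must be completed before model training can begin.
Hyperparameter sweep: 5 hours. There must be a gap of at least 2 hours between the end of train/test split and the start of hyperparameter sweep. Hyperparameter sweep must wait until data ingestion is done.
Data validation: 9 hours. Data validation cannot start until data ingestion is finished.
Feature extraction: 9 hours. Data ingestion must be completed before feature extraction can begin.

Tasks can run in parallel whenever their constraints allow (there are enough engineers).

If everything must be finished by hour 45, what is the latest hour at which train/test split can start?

To finish by hour 45, evaluation (duration 7) must start no later than hour 38.
Calibration has no dependents, so it just needs to finish by hour 45. Starting by 45 − 7 = hour 38 achieves that.
Hyperparameter sweep feeds evaluation (must start by hour 38); calibration (must start by hour 38). Taking the minimum, hyperparameter sweep must finish by hour 38 and start by 38 − 5 = hour 33.
To finish by hour 45, model training (duration 9) must start no later than hour 36.
Train/test split feeds hyperparameter sweep (must start by hour 33, minus 2-hour gap → hour 31); model training (must start by hour 36). Taking the minimum, train/test split must finish by hour 31 and start by 31 − 7 = hour 24.

24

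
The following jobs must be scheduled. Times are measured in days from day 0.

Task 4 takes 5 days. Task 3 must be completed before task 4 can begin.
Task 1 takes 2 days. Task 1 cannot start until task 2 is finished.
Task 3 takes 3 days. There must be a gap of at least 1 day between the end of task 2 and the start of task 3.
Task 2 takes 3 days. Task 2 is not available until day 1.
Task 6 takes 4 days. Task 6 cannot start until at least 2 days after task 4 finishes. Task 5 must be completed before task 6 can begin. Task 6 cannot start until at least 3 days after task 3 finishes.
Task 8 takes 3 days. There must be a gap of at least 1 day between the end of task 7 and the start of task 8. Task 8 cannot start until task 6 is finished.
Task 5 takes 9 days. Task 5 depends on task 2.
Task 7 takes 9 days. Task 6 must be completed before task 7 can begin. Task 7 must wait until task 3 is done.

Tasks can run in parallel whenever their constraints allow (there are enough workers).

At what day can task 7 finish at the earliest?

Task 2 cannot begin until its own release at day 1. It runs from day 1 to 1 + 3 = day 4.
Task 5 waits on task 2 (finishes day 4), so it starts at day 4 and finishes at 4 + 9 = day 13.
Task 3 cannot begin until task 2 (finishes day 4, plus 1-day gap → day 5). It runs from day 5 to 5 + 3 = day 8.
After task 3 (finishes day 8), task 4 can start at day 8 and finishes at day 13.
For task 6: task 4 (finishes day 13, plus 2-day gap → day 15); task 5 (finishes day 13); task 3 (finishes day 8, plus 3-day gap → day 11). Taking the maximum gives a start of day 15, and it finishes at 15 + 4 = day 19.
Task 7 has to wait for task 6 (finishes day 19); task 3 (finishes day 8). The latest of these is day 19, so task 7 runs day 19 to 19 + 9 = day 28.

28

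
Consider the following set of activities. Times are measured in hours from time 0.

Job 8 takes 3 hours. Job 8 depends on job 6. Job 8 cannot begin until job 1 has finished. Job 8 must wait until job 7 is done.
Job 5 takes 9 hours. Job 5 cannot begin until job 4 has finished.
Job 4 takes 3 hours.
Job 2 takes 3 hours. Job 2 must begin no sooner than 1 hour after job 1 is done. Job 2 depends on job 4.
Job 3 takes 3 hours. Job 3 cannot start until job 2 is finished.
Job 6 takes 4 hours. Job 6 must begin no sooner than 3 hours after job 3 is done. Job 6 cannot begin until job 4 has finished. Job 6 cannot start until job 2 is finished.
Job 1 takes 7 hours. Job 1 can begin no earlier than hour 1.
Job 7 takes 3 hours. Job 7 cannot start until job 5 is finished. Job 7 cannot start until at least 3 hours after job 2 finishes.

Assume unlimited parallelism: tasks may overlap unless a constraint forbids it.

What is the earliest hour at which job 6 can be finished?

Job 4 can start immediately at hour 0; it finishes at hour 3.
After its own release at hour 1, job 1 can start at hour 1 and finishes at hour 8.
Job 2 needs all of job 1 (finishes hour 8, plus 1-hour gap → hour 9); job 4 (finishes hour 3). That puts its earliest start at hour 9; it finishes at 9 + 3 = hour 12.
Job 3 cannot begin until job 2 (finishes hour 12). It runs from hour 12 to 12 + 3 = hour 15.
Job 6 has to wait for job 3 (finishes hour 15, plus 3-hour gap → hour 18); job 4 (finishes hour 3); job 2 (finishes hour 12). The latest of these is hour 18, so job 6 runs hour 18 to 18 + 4 = hour 22.

22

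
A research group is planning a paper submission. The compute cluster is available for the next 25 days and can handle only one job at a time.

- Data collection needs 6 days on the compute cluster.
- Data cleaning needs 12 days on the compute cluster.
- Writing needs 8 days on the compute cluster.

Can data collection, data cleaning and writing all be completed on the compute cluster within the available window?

No

Running back to back, the jobs need 6 + 12 + 8 = 26 days on the compute cluster.
Since 26 > 25, they cannot all fit.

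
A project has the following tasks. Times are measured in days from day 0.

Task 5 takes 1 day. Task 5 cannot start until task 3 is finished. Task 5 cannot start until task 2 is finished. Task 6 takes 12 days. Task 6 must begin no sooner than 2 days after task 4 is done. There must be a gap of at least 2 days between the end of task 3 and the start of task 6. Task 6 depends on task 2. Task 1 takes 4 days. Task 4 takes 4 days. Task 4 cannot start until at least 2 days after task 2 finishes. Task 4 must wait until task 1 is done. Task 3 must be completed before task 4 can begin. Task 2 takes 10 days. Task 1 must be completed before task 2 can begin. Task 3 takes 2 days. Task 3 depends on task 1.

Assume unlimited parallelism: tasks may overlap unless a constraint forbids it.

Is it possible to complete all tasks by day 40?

Nothing blocks task 1, so it runs from day 0 to day 4.
After task 1 (finishes day 4), task 3 can start at day 4 and finishes at day 6.
Task 2 cannot begin until task 1 (finishes day 4). It runs from day 4 to 4 + 10 = day 14.
Task 5 cannot start until task 3 (finishes day 6); task 2 (finishes day 14). The controlling bound is day 14, so task 5 finishes at 14 + 1 = day 15.
Task 4 has to wait for task 2 (finishes day 14, plus 2-day gap → day 16); task 1 (finishes day 4); task 3 (finishes day 6). The latest of these is day 16, so task 4 runs day 16 to 16 + 4 = day 20.
Task 6 cannot start until task 4 (finishes day 20, plus 2-day gap → day 22); task 3 (finishes day 6, plus 2-day gap → day 8); task 2 (finishes day 14). The controlling bound is day 22, so task 6 finishes at 22 + 12 = day 34.
Every task is finished by day 34, which is no later than the deadline of 40, so the schedule is feasible.

Yes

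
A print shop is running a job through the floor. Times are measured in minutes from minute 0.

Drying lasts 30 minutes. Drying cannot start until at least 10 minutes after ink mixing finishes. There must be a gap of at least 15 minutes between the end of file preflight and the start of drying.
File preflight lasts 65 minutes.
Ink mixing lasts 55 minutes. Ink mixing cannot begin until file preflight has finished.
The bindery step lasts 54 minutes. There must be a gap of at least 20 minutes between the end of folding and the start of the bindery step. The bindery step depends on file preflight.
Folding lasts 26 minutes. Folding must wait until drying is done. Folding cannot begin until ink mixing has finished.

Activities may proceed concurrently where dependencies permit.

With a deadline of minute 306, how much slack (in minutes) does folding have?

File preflight has no prerequisites, so it starts at minute 0 and finishes at minute 65.
Ink mixing cannot begin until file preflight (finishes minute 65). It runs from minute 65 to 65 + 55 = minute 120.
Drying needs all of ink mixing (finishes minute 120, plus 10-minute gap → minute 130); file preflight (finishes minute 65, plus 15-minute gap → minute 80). That puts its earliest start at minute 130; it finishes at 130 + 30 = minute 160.
Folding has to wait for drying (finishes minute 160); ink mixing (finishes minute 120). The latest of these is minute 160, so folding runs minute 160 to 160 + 26 = minute 186.

Working backward from the deadline:
The bindery step has no dependents, so it just needs to finish by minute 306. Starting by 306 − 54 = minute 252 achieves that.
Folding must finish before the bindery step (must start by minute 252, minus 20-minute gap → minute 232). With a 26-minute duration, folding must start by 232 − 26 = minute 206.
So folding can start as early as minute 160 and as late as minute 206, giving 206 − 160 = 46 minutes of slack.

46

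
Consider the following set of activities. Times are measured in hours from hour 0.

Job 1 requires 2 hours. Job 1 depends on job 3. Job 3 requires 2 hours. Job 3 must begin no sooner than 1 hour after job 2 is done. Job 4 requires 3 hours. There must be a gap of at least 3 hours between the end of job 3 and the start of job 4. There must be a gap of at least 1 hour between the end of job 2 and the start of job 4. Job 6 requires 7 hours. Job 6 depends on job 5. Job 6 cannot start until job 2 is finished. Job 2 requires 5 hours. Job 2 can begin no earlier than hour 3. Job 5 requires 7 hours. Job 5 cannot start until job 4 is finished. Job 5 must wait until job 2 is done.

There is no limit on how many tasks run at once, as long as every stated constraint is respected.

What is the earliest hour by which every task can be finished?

After its own release at hour 3, job 2 can start at hour 3 and finishes at hour 8.
Job 3 cannot begin until job 2 (finishes hour 8, plus 1-hour gap → hour 9). It runs from hour 9 to 9 + 2 = hour 11.
Job 4 needs all of job 3 (finishes hour 11, plus 3-hour gap → hour 14); job 2 (finishes hour 8, plus 1-hour gap → hour 9). That puts its earliest start at hour 14; it finishes at 14 + 3 = hour 17.
Job 5 has to wait for job 4 (finishes hour 17); job 2 (finishes hour 8). The latest of these is hour 17, so job 5 runs hour 17 to 17 + 7 = hour 24.
Job 6 has to wait for job 5 (finishes hour 24); job 2 (finishes hour 8). The latest of these is hour 24, so job 6 runs hour 24 to 24 + 7 = hour 31.
Job 1 waits on job 3 (finishes hour 11), so it starts at hour 11 and finishes at 11 + 2 = hour 13.
All tasks are finished once the last one completes. Finish times: Job 1 at 13, Job 2 at 8, Job 3 at 11, Job 4 at 17, Job 5 at 24, Job 6 at 31. The latest is hour 31.

31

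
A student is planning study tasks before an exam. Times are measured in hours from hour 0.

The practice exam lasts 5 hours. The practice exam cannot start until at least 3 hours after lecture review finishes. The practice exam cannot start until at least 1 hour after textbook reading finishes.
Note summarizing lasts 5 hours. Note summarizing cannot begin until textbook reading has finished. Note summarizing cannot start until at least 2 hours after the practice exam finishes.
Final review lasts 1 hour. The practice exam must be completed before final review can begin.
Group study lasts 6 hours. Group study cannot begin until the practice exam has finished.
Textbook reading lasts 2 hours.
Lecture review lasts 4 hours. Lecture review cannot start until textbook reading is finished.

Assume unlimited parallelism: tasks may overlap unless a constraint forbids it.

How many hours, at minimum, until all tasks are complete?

Nothing blocks textbook reading, so it runs from hour 0 to hour 2.
Lecture review cannot begin until textbook reading (finishes hour 2). It runs from hour 2 to 2 + 4 = hour 6.
The practice exam needs all of lecture review (finishes hour 6, plus 3-hour gap → hour 9); textbook reading (finishes hour 2, plus 1-hour gap → hour 3). That puts its earliest start at hour 9; it finishes at 9 + 5 = hour 14.
Final review cannot begin until the practice exam (finishes hour 14). It runs from hour 14 to 14 + 1 = hour 15.
Note summarizing has to wait for textbook reading (finishes hour 2); the practice exam (finishes hour 14, plus 2-hour gap → hour 16). The latest of these is hour 16, so note summarizing runs hour 16 to 16 + 5 = hour 21.
Group study waits on the practice exam (finishes hour 14), so it starts at hour 14 and finishes at 14 + 6 = hour 20.
All tasks are finished once the last one completes. Finish times: Textbook reading at 2, Lecture review at 6, The practice exam at 14, Group study at 20, Note summarizing at 21, Final review at 15. The latest is hour 21.

21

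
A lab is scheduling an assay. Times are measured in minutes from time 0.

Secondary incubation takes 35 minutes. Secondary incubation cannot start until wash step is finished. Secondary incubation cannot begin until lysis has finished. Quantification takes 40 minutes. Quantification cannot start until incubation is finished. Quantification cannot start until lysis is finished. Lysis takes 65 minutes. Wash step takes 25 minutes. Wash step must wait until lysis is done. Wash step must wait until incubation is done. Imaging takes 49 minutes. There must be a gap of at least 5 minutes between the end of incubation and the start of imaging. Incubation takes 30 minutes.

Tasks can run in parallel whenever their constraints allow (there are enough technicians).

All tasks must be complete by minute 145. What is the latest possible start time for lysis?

Nothing follows secondary incubation; the deadline of minute 145 is its only limit. It must start by 145 − 35 = minute 110.
Wash step has to be done before secondary incubation (must start by minute 110). That means finishing by minute 110, i.e. starting by 110 − 25 = minute 85.
To finish by minute 145, quantification (duration 40) must start no later than minute 105.
Lysis must finish in time for wash step (must start by minute 85); secondary incubation (must start by minute 110); quantification (must start by minute 105). The tightest is minute 85, so lysis must start by 85 − 65 = minute 20.

20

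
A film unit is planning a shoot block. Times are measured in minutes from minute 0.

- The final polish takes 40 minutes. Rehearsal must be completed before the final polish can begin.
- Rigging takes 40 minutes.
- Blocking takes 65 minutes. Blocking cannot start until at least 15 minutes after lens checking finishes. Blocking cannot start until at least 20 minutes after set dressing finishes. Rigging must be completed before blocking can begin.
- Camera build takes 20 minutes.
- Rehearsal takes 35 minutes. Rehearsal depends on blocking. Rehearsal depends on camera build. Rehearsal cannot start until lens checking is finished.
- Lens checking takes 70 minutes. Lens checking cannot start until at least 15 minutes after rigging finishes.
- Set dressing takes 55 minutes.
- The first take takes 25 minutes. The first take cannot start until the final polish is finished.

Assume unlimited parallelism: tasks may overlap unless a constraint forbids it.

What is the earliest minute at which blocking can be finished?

Nothing blocks set dressing, so it runs from minute 0 to minute 55.
Rigging can start immediately at minute 0; it finishes at minute 40.
Lens checking waits on rigging (finishes minute 40, plus 15-minute gap → minute 55), so it starts at minute 55 and finishes at 55 + 70 = minute 125.
Blocking needs all of lens checking (finishes minute 125, plus 15-minute gap → minute 140); set dressing (finishes minute 55, plus 20-minute gap → minute 75); rigging (finishes minute 40). That puts its earliest start at minute 140; it finishes at 140 + 65 = minute 205.

205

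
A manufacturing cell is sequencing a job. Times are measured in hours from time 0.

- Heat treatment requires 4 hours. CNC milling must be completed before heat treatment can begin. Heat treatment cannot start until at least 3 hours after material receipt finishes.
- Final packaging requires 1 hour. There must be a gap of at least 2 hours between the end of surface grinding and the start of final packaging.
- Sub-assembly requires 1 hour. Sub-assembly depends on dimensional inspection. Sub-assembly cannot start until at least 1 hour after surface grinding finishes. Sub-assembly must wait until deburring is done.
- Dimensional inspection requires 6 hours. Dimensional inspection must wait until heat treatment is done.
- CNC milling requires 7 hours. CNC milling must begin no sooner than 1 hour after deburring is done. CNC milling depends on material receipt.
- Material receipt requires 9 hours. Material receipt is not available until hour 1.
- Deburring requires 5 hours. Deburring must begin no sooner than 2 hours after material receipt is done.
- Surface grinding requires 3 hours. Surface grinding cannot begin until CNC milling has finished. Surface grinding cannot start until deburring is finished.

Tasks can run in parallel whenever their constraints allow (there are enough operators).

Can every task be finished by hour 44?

Material receipt waits on its own release at hour 1, so it starts at hour 1 and finishes at 1 + 9 = hour 10.
Deburring waits on material receipt (finishes hour 10, plus 2-hour gap → hour 12), so it starts at hour 12 and finishes at 12 + 5 = hour 17.
CNC milling needs all of deburring (finishes hour 17, plus 1-hour gap → hour 18); material receipt (finishes hour 10). That puts its earliest start at hour 18; it finishes at 18 + 7 = hour 25.
For surface grinding: CNC milling (finishes hour 25); deburring (finishes hour 17). Taking the maximum gives a start of hour 25, and it finishes at 25 + 3 = hour 28.
Final packaging waits on surface grinding (finishes hour 28, plus 2-hour gap → hour 30), so it starts at hour 30 and finishes at 30 + 1 = hour 31.
Heat treatment needs all of CNC milling (finishes hour 25); material receipt (finishes hour 10, plus 3-hour gap → hour 13). That puts its earliest start at hour 25; it finishes at 25 + 4 = hour 29.
Dimensional inspection waits on heat treatment (finishes hour 29), so it starts at hour 29 and finishes at 29 + 6 = hour 35.
For sub-assembly: dimensional inspection (finishes hour 35); surface grinding (finishes hour 28, plus 1-hour gap → hour 29); deburring (finishes hour 17). Taking the maximum gives a start of hour 35, and it finishes at 35 + 1 = hour 36.
Every task is finished by hour 36, which is no later than the deadline of 44, so the schedule is feasible.

Yes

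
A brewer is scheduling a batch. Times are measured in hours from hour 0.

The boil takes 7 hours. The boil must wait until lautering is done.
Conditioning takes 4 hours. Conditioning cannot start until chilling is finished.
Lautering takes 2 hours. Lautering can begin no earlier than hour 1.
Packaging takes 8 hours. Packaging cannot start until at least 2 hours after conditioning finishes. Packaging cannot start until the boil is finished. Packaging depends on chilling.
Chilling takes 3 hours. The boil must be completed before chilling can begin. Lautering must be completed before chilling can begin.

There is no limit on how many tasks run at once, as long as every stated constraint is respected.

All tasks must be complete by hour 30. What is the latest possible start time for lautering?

4

To finish by hour 30, packaging (duration 8) must start no later than hour 22.
Conditioning must finish before packaging (must start by hour 22, minus 2-hour gap → hour 20). With a 4-hour duration, conditioning must start by 20 − 4 = hour 16.
Chilling must finish in time for conditioning (must start by hour 16); packaging (must start by hour 22). The tightest is hour 16, so chilling must start by 16 − 3 = hour 13.
The boil must finish in time for chilling (must start by hour 13); packaging (must start by hour 22). The tightest is hour 13, so the boil must start by 13 − 7 = hour 6.
Lautering must finish in time for the boil (must start by hour 6); chilling (must start by hour 13). The tightest is hour 6, so lautering must start by 6 − 2 = hour 4.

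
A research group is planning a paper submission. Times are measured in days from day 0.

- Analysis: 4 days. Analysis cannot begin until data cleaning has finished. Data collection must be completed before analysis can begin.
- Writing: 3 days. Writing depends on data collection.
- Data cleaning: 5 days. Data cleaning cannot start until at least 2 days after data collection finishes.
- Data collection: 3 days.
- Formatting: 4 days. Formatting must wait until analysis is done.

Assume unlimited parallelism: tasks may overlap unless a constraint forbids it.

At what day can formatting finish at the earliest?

18

Data collection has no prerequisites, so it starts at day 0 and finishes at day 3.
Data cleaning waits on data collection (finishes day 3, plus 2-day gap → day 5), so it starts at day 5 and finishes at 5 + 5 = day 10.
Analysis has to wait for data cleaning (finishes day 10); data collection (finishes day 3). The latest of these is day 10, so analysis runs day 10 to 10 + 4 = day 14.
After analysis (finishes day 14), formatting can start at day 14 and finishes at day 18.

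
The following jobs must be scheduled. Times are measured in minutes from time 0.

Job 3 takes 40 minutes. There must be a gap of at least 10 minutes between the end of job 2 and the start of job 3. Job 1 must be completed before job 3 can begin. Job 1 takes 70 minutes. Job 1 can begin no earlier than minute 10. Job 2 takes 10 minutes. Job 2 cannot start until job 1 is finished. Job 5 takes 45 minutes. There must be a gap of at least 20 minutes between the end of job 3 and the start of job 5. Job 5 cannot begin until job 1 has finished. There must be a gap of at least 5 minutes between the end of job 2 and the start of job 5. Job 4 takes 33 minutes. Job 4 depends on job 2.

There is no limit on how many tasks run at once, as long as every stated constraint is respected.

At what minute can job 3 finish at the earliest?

140

Job 1 waits on its own release at minute 10, so it starts at minute 10 and finishes at 10 + 70 = minute 80.
After job 1 (finishes minute 80), job 2 can start at minute 80 and finishes at minute 90.
Job 3 cannot start until job 2 (finishes minute 90, plus 10-minute gap → minute 100); job 1 (finishes minute 80). The controlling bound is minute 100, so job 3 finishes at 100 + 40 = minute 140.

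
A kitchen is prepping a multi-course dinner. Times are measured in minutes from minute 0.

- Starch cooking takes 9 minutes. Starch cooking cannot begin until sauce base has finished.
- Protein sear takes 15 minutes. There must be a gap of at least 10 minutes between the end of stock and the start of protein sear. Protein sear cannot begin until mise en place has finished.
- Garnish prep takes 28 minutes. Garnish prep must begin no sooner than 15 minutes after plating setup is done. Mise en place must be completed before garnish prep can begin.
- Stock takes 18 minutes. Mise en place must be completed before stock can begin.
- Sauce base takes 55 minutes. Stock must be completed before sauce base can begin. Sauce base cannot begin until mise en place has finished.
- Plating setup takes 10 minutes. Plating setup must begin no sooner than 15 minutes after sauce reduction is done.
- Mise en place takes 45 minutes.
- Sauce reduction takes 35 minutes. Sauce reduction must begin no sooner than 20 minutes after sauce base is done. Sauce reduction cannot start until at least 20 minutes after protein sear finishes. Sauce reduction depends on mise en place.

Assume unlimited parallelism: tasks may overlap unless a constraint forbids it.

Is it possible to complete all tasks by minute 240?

No

Mise en place can start immediately at minute 0; it finishes at minute 45.
Stock cannot begin until mise en place (finishes minute 45). It runs from minute 45 to 45 + 18 = minute 63.
Protein sear cannot start until stock (finishes minute 63, plus 10-minute gap → minute 73); mise en place (finishes minute 45). The controlling bound is minute 73, so protein sear finishes at 73 + 15 = minute 88.
For sauce base: stock (finishes minute 63); mise en place (finishes minute 45). Taking the maximum gives a start of minute 63, and it finishes at 63 + 55 = minute 118.
After sauce base (finishes minute 118), starch cooking can start at minute 118 and finishes at minute 127.
Sauce reduction needs all of sauce base (finishes minute 118, plus 20-minute gap → minute 138); protein sear (finishes minute 88, plus 20-minute gap → minute 108); mise en place (finishes minute 45). That puts its earliest start at minute 138; it finishes at 138 + 35 = minute 173.
Plating setup cannot begin until sauce reduction (finishes minute 173, plus 15-minute gap → minute 188). It runs from minute 188 to 188 + 10 = minute 198.
For garnish prep: plating setup (finishes minute 198, plus 15-minute gap → minute 213); mise en place (finishes minute 45). Taking the maximum gives a start of minute 213, and it finishes at 213 + 28 = minute 241.
The earliest everything can be done is minute 241, which is after the deadline of 240, so it is not possible.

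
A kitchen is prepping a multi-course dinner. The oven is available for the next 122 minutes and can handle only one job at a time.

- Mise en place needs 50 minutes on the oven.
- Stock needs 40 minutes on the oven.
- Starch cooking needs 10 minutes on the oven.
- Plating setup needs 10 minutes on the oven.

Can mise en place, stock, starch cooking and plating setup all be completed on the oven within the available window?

Running back to back, the jobs need 50 + 40 + 10 + 10 = 110 minutes on the oven.
Since 110 ≤ 122, they fit within the window.

Yes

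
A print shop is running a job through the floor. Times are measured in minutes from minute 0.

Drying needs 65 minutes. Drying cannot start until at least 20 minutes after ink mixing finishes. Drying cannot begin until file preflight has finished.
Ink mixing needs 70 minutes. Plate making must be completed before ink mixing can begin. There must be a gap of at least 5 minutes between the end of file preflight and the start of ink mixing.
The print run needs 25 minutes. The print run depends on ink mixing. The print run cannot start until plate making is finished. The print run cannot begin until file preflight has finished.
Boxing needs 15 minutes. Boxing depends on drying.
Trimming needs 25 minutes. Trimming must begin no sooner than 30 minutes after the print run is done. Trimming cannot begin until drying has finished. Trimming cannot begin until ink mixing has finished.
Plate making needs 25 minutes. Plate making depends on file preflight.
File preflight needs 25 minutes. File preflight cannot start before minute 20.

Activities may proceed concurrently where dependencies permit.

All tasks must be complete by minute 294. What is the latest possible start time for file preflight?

Trimming has no dependents, so it just needs to finish by minute 294. Starting by 294 − 25 = minute 269 achieves that.
Since trimming (must start by minute 269, minus 30-minute gap → minute 239) depends on it, the print run must finish by minute 239. Backing off its 25-minute duration gives a latest start of minute 214.
To finish by minute 294, boxing (duration 15) must start no later than minute 279.
Drying feeds trimming (must start by minute 269); boxing (must start by minute 279). Taking the minimum, drying must finish by minute 269 and start by 269 − 65 = minute 204.
Ink mixing must finish in time for the print run (must start by minute 214); drying (must start by minute 204, minus 20-minute gap → minute 184); trimming (must start by minute 269). The tightest is minute 184, so ink mixing must start by 184 − 70 = minute 114.
Plate making must finish in time for ink mixing (must start by minute 114); the print run (must start by minute 214). The tightest is minute 114, so plate making must start by 114 − 25 = minute 89.
File preflight feeds plate making (must start by minute 89); ink mixing (must start by minute 114, minus 5-minute gap → minute 109); the print run (must start by minute 214); drying (must start by minute 204). Taking the minimum, file preflight must finish by minute 89 and start by 89 − 25 = minute 64.

64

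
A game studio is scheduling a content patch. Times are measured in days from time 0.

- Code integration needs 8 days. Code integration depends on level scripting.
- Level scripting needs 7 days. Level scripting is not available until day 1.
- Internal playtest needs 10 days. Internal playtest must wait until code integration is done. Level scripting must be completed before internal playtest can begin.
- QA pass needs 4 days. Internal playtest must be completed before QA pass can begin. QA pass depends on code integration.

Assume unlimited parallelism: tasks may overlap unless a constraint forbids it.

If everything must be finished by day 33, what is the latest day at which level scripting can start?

To finish by day 33, QA pass (duration 4) must start no later than day 29.
Internal playtest feeds into QA pass (must start by day 29); so internal playtest must finish by day 29 and therefore start by day 19.
Code integration has several dependents: internal playtest (must start by day 19); QA pass (must start by day 29). The earliest of those limits is day 19, so code integration must start by 19 − 8 = day 11.
Level scripting feeds code integration (must start by day 11); internal playtest (must start by day 19). Taking the minimum, level scripting must finish by day 11 and start by 11 − 7 = day 4.

4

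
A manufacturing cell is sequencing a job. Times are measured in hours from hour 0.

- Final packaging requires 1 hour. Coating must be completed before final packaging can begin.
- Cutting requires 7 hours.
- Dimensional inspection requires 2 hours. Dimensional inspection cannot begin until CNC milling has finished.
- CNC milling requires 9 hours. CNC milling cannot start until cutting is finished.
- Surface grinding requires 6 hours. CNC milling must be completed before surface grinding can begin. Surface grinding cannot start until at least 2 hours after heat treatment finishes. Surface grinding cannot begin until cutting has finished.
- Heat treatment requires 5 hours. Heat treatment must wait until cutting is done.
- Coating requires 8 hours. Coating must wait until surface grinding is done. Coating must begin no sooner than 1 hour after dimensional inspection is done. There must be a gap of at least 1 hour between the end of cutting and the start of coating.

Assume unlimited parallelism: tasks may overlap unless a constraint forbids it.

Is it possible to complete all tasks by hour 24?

Cutting can start immediately at hour 0; it finishes at hour 7.
After cutting (finishes hour 7), heat treatment can start at hour 7 and finishes at hour 12.
CNC milling cannot begin until cutting (finishes hour 7). It runs from hour 7 to 7 + 9 = hour 16.
Dimensional inspection waits on CNC milling (finishes hour 16), so it starts at hour 16 and finishes at 16 + 2 = hour 18.
Surface grinding has to wait for CNC milling (finishes hour 16); heat treatment (finishes hour 12, plus 2-hour gap → hour 14); cutting (finishes hour 7). The latest of these is hour 16, so surface grinding runs hour 16 to 16 + 6 = hour 22.
Coating needs all of surface grinding (finishes hour 22); dimensional inspection (finishes hour 18, plus 1-hour gap → hour 19); cutting (finishes hour 7, plus 1-hour gap → hour 8). That puts its earliest start at hour 22; it finishes at 22 + 8 = hour 30.
Final packaging cannot begin until coating (finishes hour 30). It runs from hour 30 to 30 + 1 = hour 31.
The earliest everything can be done is hour 31, which is after the deadline of 24, so it is not possible.

No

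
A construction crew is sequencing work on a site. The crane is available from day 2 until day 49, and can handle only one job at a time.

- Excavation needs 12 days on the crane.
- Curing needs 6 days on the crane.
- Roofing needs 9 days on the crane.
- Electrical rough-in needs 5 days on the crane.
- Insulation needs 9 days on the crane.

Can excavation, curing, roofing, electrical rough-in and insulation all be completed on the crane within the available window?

The crane window is 49 − 2 = 47 days.
Running back to back, the jobs need 12 + 6 + 9 + 5 + 9 = 41 days on the crane.
Since 41 ≤ 47, they fit within the window.

Yes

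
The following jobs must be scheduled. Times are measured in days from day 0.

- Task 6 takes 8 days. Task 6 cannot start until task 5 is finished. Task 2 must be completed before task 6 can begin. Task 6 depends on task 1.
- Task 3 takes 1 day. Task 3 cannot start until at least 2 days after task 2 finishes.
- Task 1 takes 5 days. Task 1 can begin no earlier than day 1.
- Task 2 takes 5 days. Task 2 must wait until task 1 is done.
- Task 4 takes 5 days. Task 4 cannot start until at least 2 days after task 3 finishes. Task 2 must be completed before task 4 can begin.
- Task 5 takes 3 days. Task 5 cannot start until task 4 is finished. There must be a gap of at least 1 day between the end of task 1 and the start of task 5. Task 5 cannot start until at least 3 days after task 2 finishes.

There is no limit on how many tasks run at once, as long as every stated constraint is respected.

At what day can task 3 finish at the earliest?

After its own release at day 1, task 1 can start at day 1 and finishes at day 6.
After task 1 (finishes day 6), task 2 can start at day 6 and finishes at day 11.
Task 3 waits on task 2 (finishes day 11, plus 2-day gap → day 13), so it starts at day 13 and finishes at 13 + 1 = day 14.

14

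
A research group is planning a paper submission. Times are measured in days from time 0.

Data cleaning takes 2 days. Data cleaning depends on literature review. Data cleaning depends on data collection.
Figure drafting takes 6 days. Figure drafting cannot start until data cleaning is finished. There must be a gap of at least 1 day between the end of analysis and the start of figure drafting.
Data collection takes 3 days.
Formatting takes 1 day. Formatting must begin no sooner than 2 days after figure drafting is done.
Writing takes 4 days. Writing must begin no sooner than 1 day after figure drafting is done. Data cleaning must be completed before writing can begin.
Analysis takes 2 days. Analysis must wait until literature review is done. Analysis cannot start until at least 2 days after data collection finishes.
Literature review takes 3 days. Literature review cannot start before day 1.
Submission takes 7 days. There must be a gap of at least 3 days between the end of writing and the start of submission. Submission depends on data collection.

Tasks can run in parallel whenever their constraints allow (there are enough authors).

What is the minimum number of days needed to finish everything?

Data collection has no prerequisites, so it starts at day 0 and finishes at day 3.
After its own release at day 1, literature review can start at day 1 and finishes at day 4.
For analysis: literature review (finishes day 4); data collection (finishes day 3, plus 2-day gap → day 5). Taking the maximum gives a start of day 5, and it finishes at 5 + 2 = day 7.
Data cleaning cannot start until literature review (finishes day 4); data collection (finishes day 3). The controlling bound is day 4, so data cleaning finishes at 4 + 2 = day 6.
For figure drafting: data cleaning (finishes day 6); analysis (finishes day 7, plus 1-day gap → day 8). Taking the maximum gives a start of day 8, and it finishes at 8 + 6 = day 14.
Formatting waits on figure drafting (finishes day 14, plus 2-day gap → day 16), so it starts at day 16 and finishes at 16 + 1 = day 17.
For writing: figure drafting (finishes day 14, plus 1-day gap → day 15); data cleaning (finishes day 6). Taking the maximum gives a start of day 15, and it finishes at 15 + 4 = day 19.
Submission cannot start until writing (finishes day 19, plus 3-day gap → day 22); data collection (finishes day 3). The controlling bound is day 22, so submission finishes at 22 + 7 = day 29.
All tasks are finished once the last one completes. Finish times: Literature review at 4, Data collection at 3, Data cleaning at 6, Analysis at 7, Figure drafting at 14, Writing at 19, Formatting at 17, Submission at 29. The latest is day 29.

29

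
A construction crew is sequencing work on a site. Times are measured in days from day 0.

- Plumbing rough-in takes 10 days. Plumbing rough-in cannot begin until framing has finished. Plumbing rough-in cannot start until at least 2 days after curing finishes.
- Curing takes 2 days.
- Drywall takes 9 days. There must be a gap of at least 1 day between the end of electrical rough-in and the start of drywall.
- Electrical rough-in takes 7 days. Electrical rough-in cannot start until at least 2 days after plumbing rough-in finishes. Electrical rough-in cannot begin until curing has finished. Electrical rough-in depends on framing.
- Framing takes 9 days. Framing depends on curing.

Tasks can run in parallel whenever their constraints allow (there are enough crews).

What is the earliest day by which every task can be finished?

40

Nothing blocks curing, so it runs from day 0 to day 2.
Framing cannot begin until curing (finishes day 2). It runs from day 2 to 2 + 9 = day 11.
Plumbing rough-in cannot start until framing (finishes day 11); curing (finishes day 2, plus 2-day gap → day 4). The controlling bound is day 11, so plumbing rough-in finishes at 11 + 10 = day 21.
Electrical rough-in needs all of plumbing rough-in (finishes day 21, plus 2-day gap → day 23); curing (finishes day 2); framing (finishes day 11). That puts its earliest start at day 23; it finishes at 23 + 7 = day 30.
After electrical rough-in (finishes day 30, plus 1-day gap → day 31), drywall can start at day 31 and finishes at day 40.
All tasks are finished once the last one completes. Finish times: Curing at 2, Framing at 11, Plumbing rough-in at 21, Electrical rough-in at 30, Drywall at 40. The latest is day 40.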